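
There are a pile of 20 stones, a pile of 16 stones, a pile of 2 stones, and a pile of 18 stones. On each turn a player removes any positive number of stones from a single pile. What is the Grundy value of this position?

Nim-sum: 20 XOR 16 XOR 2 XOR 18 = 20.

20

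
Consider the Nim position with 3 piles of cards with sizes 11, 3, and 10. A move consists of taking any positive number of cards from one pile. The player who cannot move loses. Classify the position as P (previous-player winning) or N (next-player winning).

N-position

Bitwise XOR of the heap sizes:
  1011  (11)
  0011  (3)
  1010  (10)
  ----
  0010  (2)
The nim-sum is 2 ≠ 0, so this is an N-position: the player to move can win.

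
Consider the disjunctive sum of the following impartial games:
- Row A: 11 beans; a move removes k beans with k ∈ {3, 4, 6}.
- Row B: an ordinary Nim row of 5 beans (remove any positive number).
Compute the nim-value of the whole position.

5

Grundy values for row A (subtraction set {3, 4, 6}):
k:     0  1  2  3  4  5  6  7  8  9 10 11
g(k):  0  0  0  1  1  1  2  2  2  0  0  0
So g(11) = 0.
Row B is a plain Nim row of size 5, so its Grundy value is 5.
The value of a disjunctive sum is the nim-sum of the parts.
Combined value = 0 XOR 5 = 5.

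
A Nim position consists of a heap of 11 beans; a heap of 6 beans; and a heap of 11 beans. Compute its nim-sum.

Compute the nim-sum pairwise:
11 ⊕ 6 = 13
13 ⊕ 11 = 6

6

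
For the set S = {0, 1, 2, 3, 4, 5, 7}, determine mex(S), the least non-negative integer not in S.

The values 0, 1, 2, 3, 4, 5 are all present; 6 is the first non-negative integer missing from the set.

6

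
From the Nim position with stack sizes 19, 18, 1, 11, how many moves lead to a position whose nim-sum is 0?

Compute the nim-sum pairwise:
19 ⊕ 18 = 1
1 ⊕ 1 = 0
0 ⊕ 11 = 11
The overall nim-sum is X = 11. A stack of size p has a winning move iff p XOR X < p (reduce it to p XOR X).
  19: 19 XOR 11 = 24 ≥ 19 — no move.
  18: 18 XOR 11 = 25 ≥ 18 — no move.
  1: 1 XOR 11 = 10 ≥ 1 — no move.
  11: 11 XOR 11 = 0 < 11 — winning move (to 0).
That gives 1 winning move.

1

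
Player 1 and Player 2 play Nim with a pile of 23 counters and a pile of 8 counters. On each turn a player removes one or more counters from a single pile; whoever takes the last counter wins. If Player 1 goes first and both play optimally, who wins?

Bitwise XOR of the heap sizes:
  10111  (23)
  01000  (8)
  -----
  11111  (31)
The nim-sum is 31 ≠ 0, so this is an N-position: the player to move can win; Player 1 has a winning move.

Player 1 wins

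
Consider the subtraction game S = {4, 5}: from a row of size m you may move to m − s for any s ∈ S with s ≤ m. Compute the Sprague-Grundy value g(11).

Grundy values for subtraction set {4, 5}:
k:     0  1  2  3  4  5  6  7  8  9 10 11
g(k):  0  0  0  0  1  1  1  1  2  0  0  0
So g(11) = 0.

0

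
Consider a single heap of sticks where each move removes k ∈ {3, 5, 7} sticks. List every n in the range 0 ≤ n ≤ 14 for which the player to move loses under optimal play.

0, 1, 2, 10, 11, 12

Compute g(0), g(1), … for moves {3, 5, 7}:
g(0) = mex{} = 0
g(1) = mex{} = 0
g(2) = mex{} = 0
g(3) = mex{0} = 1
g(4) = mex{0} = 1
g(5) = mex{0} = 1
g(6) = mex{0,1} = 2
g(7) = mex{0,1} = 2
g(8) = mex{0,1} = 2
g(9) = mex{0,1,2} = 3
g(10) = mex{1,2} = 0
g(11) = mex{1,2} = 0
g(12) = mex{1,2,3} = 0
g(13) = mex{0,2} = 1
g(14) = mex{0,2,3} = 1
The P-positions (g = 0) in 0..14 are 0, 1, 2, 10, 11, 12.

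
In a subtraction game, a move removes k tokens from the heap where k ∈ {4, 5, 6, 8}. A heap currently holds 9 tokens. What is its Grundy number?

2

Grundy values for subtraction set {4, 5, 6, 8}:
k:     0  1  2  3  4  5  6  7  8  9
g(k):  0  0  0  0  1  1  1  1  2  2
So g(9) = 2.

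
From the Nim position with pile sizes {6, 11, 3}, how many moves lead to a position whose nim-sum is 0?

Nim-sum: 6 ^ 11 ^ 3 = 14.
The overall nim-sum is X = 14. A pile of size p has a winning move iff p XOR X < p (reduce it to p XOR X).
  6: 6 XOR 14 = 8 ≥ 6 — no move.
  11: 11 XOR 14 = 5 < 11 — winning move (to 5).
  3: 3 XOR 14 = 13 ≥ 3 — no move.
That gives 1 winning move.

1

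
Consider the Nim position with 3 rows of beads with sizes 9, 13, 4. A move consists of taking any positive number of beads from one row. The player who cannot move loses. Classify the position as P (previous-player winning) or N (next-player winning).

Nim-sum: 9 ⊕ 13 ⊕ 4 = 0.
The nim-sum is 0, so this is a P-position: the player to move is in a losing position under optimal play.

P-position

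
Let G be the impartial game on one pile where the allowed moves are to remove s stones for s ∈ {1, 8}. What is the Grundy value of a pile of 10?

Compute g(0), g(1), … for moves {1, 8}:
k:     0  1  2  3  4  5  6  7  8  9 10
g(k):  0  1  0  1  0  1  0  1  2  0  1
So g(10) = 1.

1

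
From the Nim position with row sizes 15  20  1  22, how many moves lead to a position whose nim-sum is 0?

Nim-sum: 15 XOR 20 XOR 1 XOR 22 = 12.
The overall nim-sum is X = 12. A row of size p has a winning move iff p XOR X < p (reduce it to p XOR X).
  15: 15 XOR 12 = 3 < 15 — winning move (to 3).
  20: 20 XOR 12 = 24 ≥ 20 — no move.
  1: 1 XOR 12 = 13 ≥ 1 — no move.
  22: 22 XOR 12 = 26 ≥ 22 — no move.
That gives 1 winning move.

1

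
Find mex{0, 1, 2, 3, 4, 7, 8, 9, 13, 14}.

The values 0, 1, 2, 3, 4 are all present; 5 is the first non-negative integer missing from the set.

5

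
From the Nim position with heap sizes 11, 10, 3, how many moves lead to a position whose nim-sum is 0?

Bitwise XOR of the heap sizes:
  1011  (11)
  1010  (10)
  0011  (3)
  ----
  0010  (2)
The overall nim-sum is X = 2. A heap of size p has a winning move iff p XOR X < p (reduce it to p XOR X).
  11: 11 XOR 2 = 9 < 11 — winning move (to 9).
  10: 10 XOR 2 = 8 < 10 — winning move (to 8).
  3: 3 XOR 2 = 1 < 3 — winning move (to 1).
That gives 3 winning moves.

3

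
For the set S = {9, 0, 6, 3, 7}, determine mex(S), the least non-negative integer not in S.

1

0 is in the set but 1 is not, so the mex is 1.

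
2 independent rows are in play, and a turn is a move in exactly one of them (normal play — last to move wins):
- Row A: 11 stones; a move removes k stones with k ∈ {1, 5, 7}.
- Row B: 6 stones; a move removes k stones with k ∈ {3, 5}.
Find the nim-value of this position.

3

Build the Grundy sequence for row A with g(k) = mex{g(k−s) : s ∈ {1, 5, 7}, s ≤ k}:
k:     0  1  2  3  4  5  6  7  8  9 10 11
g(k):  0  1  0  1  0  1  0  1  0  1  0  1
So g(11) = 1.
Grundy values for row B (subtraction set {3, 5}):
k:     0  1  2  3  4  5  6
g(k):  0  0  0  1  1  1  2
So g(6) = 2.
The value of a disjunctive sum is the nim-sum of the parts.
Combined value = 1 ⊕ 2 = 3.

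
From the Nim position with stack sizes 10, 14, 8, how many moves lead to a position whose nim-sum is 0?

3

In binary:
  1010  (10)
  1110  (14)
  1000  (8)
  ----
  1100  (12)
The overall nim-sum is X = 12. A stack of size p has a winning move iff p XOR X < p (reduce it to p XOR X).
  10: 10 XOR 12 = 6 < 10 — winning move (to 6).
  14: 14 XOR 12 = 2 < 14 — winning move (to 2).
  8: 8 XOR 12 = 4 < 8 — winning move (to 4).
That gives 3 winning moves.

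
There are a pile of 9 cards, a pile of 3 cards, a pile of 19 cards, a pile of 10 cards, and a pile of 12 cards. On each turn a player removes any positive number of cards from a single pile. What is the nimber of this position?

Nim-sum: 9 ^ 3 ^ 19 ^ 10 ^ 12 = 31.

31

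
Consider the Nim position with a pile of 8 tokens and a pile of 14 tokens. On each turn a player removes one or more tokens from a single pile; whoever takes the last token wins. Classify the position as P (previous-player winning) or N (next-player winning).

Compute the nim-sum pairwise:
8 XOR 14 = 6
The nim-sum is 6 ≠ 0, so this is an N-position: the player to move can win.

N-position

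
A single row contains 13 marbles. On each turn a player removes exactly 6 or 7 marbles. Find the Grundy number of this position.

0

Build the Grundy sequence with g(k) = mex{g(k−s) : s ∈ {6, 7}, s ≤ k}:
k:     0  1  2  3  4  5  6  7  8  9 10 11 12 13
g(k):  0  0  0  0  0  0  1  1  1  1  1  1  2  0
So g(13) = 0.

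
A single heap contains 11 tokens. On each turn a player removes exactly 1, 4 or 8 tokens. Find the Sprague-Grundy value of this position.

2

Compute g(0), g(1), … for moves {1, 4, 8}:
g(0) = mex{} = 0
g(1) = mex{0} = 1
g(2) = mex{1} = 0
g(3) = mex{0} = 1
g(4) = mex{0,1} = 2
g(5) = mex{1,2} = 0
g(6) = mex{0} = 1
g(7) = mex{1} = 0
g(8) = mex{0,2} = 1
g(9) = mex{0,1} = 2
g(10) = mex{0,1,2} = 3
g(11) = mex{0,1,3} = 2
So g(11) = 2.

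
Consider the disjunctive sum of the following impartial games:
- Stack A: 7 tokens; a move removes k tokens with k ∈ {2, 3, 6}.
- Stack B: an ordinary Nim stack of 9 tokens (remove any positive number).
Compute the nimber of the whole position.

Grundy values for stack A (subtraction set {2, 3, 6}):
k:     0  1  2  3  4  5  6  7
g(k):  0  0  1  1  2  0  3  1
So g(7) = 1.
Stack B is a plain Nim stack of size 9, so its Grundy value is 9.
The value of a disjunctive sum is the nim-sum of the parts.
Combined value = 1 XOR 9 = 8.

8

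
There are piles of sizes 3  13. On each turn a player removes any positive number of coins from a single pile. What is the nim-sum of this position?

Nim-sum: 3 ^ 13 = 14.

14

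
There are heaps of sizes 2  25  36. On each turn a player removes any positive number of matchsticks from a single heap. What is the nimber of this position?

63

Compute the nim-sum pairwise:
2 ⊕ 25 = 27
27 ⊕ 36 = 63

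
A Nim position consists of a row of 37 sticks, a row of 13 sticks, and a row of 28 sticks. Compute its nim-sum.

52

Nim-sum: 37 ^ 13 ^ 28 = 52.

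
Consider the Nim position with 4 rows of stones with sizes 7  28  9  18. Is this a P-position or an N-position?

P-position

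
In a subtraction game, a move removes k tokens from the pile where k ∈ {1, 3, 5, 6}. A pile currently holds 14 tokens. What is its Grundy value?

1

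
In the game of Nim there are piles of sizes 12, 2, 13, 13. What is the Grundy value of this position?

Compute the nim-sum pairwise:
12 ^ 2 = 14
14 ^ 13 = 3
3 ^ 13 = 14

14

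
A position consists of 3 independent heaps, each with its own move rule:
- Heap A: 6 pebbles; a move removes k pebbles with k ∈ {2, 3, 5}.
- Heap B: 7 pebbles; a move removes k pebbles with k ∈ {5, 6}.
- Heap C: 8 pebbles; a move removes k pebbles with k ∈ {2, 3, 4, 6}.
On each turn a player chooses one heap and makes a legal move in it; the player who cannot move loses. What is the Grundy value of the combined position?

For heap A, compute g(0), g(1), … with moves {2, 3, 5}:
g(0) = mex{} = 0
g(1) = mex{} = 0
g(2) = mex{0} = 1
g(3) = mex{0} = 1
g(4) = mex{0,1} = 2
g(5) = mex{0,1} = 2
g(6) = mex{0,1,2} = 3
So g(6) = 3.
Build the Grundy sequence for heap B with g(k) = mex{g(k−s) : s ∈ {5, 6}, s ≤ k}:
g(0) = mex{} = 0
g(1) = mex{} = 0
g(2) = mex{} = 0
g(3) = mex{} = 0
g(4) = mex{} = 0
g(5) = mex{0} = 1
g(6) = mex{0} = 1
g(7) = mex{0} = 1
So g(7) = 1.
Grundy values for heap C (subtraction set {2, 3, 4, 6}):
k:     0  1  2  3  4  5  6  7  8
g(k):  0  0  1  1  2  2  3  3  0
So g(8) = 0.
The value of a disjunctive sum is the nim-sum of the parts.
Combined value = 3 ⊕ 1 ⊕ 0 = 2.

2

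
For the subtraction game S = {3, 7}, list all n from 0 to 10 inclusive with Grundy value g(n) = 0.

0, 1, 2, 6, 10

Compute g(0), g(1), … for moves {3, 7}:
g(0) = mex{} = 0
g(1) = mex{} = 0
g(2) = mex{} = 0
g(3) = mex{0} = 1
g(4) = mex{0} = 1
g(5) = mex{0} = 1
g(6) = mex{1} = 0
g(7) = mex{0,1} = 2
g(8) = mex{0,1} = 2
g(9) = mex{0} = 1
g(10) = mex{1,2} = 0
The P-positions (g = 0) in 0..10 are 0, 1, 2, 6, 10.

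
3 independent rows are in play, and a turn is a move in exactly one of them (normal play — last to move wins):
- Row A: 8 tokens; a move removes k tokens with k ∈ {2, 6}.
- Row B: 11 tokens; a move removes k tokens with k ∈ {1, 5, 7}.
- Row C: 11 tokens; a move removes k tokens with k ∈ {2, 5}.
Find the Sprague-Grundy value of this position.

Grundy values for row A (subtraction set {2, 6}):
k:     0  1  2  3  4  5  6  7  8
g(k):  0  0  1  1  0  0  1  1  0
So g(8) = 0.
Build the Grundy sequence for row B with g(k) = mex{g(k−s) : s ∈ {1, 5, 7}, s ≤ k}:
g(0) = mex{} = 0
g(1) = mex{0} = 1
g(2) = mex{1} = 0
g(3) = mex{0} = 1
g(4) = mex{1} = 0
g(5) = mex{0} = 1
g(6) = mex{1} = 0
g(7) = mex{0} = 1
g(8) = mex{1} = 0
g(9) = mex{0} = 1
g(10) = mex{1} = 0
g(11) = mex{0} = 1
So g(11) = 1.
Grundy values for row C (subtraction set {2, 5}):
g(0) = mex{} = 0
g(1) = mex{} = 0
g(2) = mex{0} = 1
g(3) = mex{0} = 1
g(4) = mex{1} = 0
g(5) = mex{0,1} = 2
g(6) = mex{0} = 1
g(7) = mex{1,2} = 0
g(8) = mex{1} = 0
g(9) = mex{0} = 1
g(10) = mex{0,2} = 1
g(11) = mex{1} = 0
So g(11) = 0.
The value of a disjunctive sum is the nim-sum of the parts.
Combined value = 0 ⊕ 1 ⊕ 0 = 1.

1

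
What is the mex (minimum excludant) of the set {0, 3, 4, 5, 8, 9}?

1

0 is in the set but 1 is not, so the mex is 1.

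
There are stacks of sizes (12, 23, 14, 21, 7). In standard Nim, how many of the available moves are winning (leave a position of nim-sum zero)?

5

Write each in binary and XOR column by column:
  01100  (12)
  10111  (23)
  01110  (14)
  10101  (21)
  00111  (7)
  -----
  00111  (7)
The overall nim-sum is X = 7. A stack of size p has a winning move iff p XOR X < p (reduce it to p XOR X).
  12: 12 XOR 7 = 11 < 12 — winning move (to 11).
  23: 23 XOR 7 = 16 < 23 — winning move (to 16).
  14: 14 XOR 7 = 9 < 14 — winning move (to 9).
  21: 21 XOR 7 = 18 < 21 — winning move (to 18).
  7: 7 XOR 7 = 0 < 7 — winning move (to 0).
That gives 5 winning moves.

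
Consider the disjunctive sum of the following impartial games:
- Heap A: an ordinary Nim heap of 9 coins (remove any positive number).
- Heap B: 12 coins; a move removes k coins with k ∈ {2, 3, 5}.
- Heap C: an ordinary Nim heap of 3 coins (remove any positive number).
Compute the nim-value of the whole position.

8

Heap A is a plain Nim heap of size 9, so its Grundy value is 9.
Grundy values for heap B (subtraction set {2, 3, 5}):
k:     0  1  2  3  4  5  6  7  8  9 10 11 12
g(k):  0  0  1  1  2  2  3  0  0  1  1  2  2
So g(12) = 2.
Heap C is a plain Nim heap of size 3, so its Grundy value is 3.
By the Sprague-Grundy theorem, the Grundy value of a sum of independent games is the XOR of the component values.
Combined value = 9 ⊕ 2 ⊕ 3 = 8.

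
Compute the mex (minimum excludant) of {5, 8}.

0 is not in the set, so the mex is 0.

0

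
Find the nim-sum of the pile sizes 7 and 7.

Bitwise XOR of the heap sizes:
  111  (7)
  111  (7)
  ---
  000  (0)

0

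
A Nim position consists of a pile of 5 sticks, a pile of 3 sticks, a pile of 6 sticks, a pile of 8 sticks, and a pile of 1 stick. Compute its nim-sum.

9

Write each in binary and XOR column by column:
  0101  (5)
  0011  (3)
  0110  (6)
  1000  (8)
  0001  (1)
  ----
  1001  (9)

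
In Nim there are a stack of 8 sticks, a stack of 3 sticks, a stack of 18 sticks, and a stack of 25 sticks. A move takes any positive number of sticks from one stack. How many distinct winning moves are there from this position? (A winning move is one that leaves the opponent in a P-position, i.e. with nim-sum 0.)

0

Nim-sum: 8 XOR 3 XOR 18 XOR 25 = 0.
The nim-sum is already 0, so every move leaves a nonzero nim-sum — there are no winning moves.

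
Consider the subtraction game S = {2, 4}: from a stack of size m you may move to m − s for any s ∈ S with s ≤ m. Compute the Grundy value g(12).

Build the Grundy sequence with g(k) = mex{g(k−s) : s ∈ {2, 4}, s ≤ k}:
g(0) = mex{} = 0
g(1) = mex{} = 0
g(2) = mex{0} = 1
g(3) = mex{0} = 1
g(4) = mex{0,1} = 2
g(5) = mex{0,1} = 2
g(6) = mex{1,2} = 0
g(7) = mex{1,2} = 0
g(8) = mex{0,2} = 1
g(9) = mex{0,2} = 1
g(10) = mex{0,1} = 2
g(11) = mex{0,1} = 2
g(12) = mex{1,2} = 0
So g(12) = 0.

0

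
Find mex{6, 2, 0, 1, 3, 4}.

5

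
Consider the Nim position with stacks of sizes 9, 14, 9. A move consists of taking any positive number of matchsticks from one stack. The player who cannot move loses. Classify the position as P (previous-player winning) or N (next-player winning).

N-position

Compute the nim-sum pairwise:
9 ⊕ 14 = 7
7 ⊕ 9 = 14
The nim-sum is 14 ≠ 0, so this is an N-position: the player to move can win.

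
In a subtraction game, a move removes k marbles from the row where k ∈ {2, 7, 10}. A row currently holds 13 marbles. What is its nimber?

Grundy values for subtraction set {2, 7, 10}:
k:     0  1  2  3  4  5  6  7  8  9 10 11 12 13
g(k):  0  0  1  1  0  0  1  1  2  0  3  1  2  0
So g(13) = 0.

0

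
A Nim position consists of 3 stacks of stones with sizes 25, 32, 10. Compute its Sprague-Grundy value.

In binary:
  011001  (25)
  100000  (32)
  001010  (10)
  ------
  110011  (51)

51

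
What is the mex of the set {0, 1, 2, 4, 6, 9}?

The values 0, 1, 2 are all present; 3 is the first non-negative integer missing from the set.

3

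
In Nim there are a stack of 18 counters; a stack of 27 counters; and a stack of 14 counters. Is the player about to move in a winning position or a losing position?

Winning position

Nim-sum: 18 ⊕ 27 ⊕ 14 = 7.
The nim-sum is 7 ≠ 0, so this is an N-position: the player to move can win.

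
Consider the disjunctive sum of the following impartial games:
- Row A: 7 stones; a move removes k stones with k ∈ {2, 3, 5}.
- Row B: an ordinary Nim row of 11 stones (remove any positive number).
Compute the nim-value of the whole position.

11

Grundy values for row A (subtraction set {2, 3, 5}):
k:     0  1  2  3  4  5  6  7
g(k):  0  0  1  1  2  2  3  0
So g(7) = 0.
Row B is a plain Nim row of size 11, so its Grundy value is 11.
By the Sprague-Grundy theorem, the Grundy value of a sum of independent games is the XOR of the component values.
Combined value = 0 XOR 11 = 11.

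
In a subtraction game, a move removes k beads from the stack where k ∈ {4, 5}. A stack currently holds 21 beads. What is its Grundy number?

Build the Grundy sequence with g(k) = mex{g(k−s) : s ∈ {4, 5}, s ≤ k}:
k:     0  1  2  3  4  5  6  7  8  9 10 11 12 13 14 15 16 17 18 19 20 21
g(k):  0  0  0  0  1  1  1  1  2  0  0  0  0  1  1  1  1  2  0  0  0  0
So g(21) = 0.

0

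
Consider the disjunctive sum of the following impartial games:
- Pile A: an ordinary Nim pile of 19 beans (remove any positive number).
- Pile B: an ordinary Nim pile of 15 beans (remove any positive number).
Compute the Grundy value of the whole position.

Pile A is a plain Nim pile of size 19, so its Grundy value is 19.
Pile B is a plain Nim pile of size 15, so its Grundy value is 15.
By the Sprague-Grundy theorem, the Grundy value of a sum of independent games is the XOR of the component values.
Combined value = 19 XOR 15 = 28.

28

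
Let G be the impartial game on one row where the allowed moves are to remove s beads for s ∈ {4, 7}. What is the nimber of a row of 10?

Grundy values for subtraction set {4, 7}:
k:     0  1  2  3  4  5  6  7  8  9 10
g(k):  0  0  0  0  1  1  1  1  2  2  2
So g(10) = 2.

2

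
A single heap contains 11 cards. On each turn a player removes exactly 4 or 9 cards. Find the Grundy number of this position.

2

Compute g(0), g(1), … for moves {4, 9}:
g(0) = mex{} = 0
g(1) = mex{} = 0
g(2) = mex{} = 0
g(3) = mex{} = 0
g(4) = mex{0} = 1
g(5) = mex{0} = 1
g(6) = mex{0} = 1
g(7) = mex{0} = 1
g(8) = mex{1} = 0
g(9) = mex{0,1} = 2
g(10) = mex{0,1} = 2
g(11) = mex{0,1} = 2
So g(11) = 2.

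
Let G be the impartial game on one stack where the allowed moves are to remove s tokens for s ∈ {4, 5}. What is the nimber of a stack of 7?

1

Grundy values for subtraction set {4, 5}:
g(0) = mex{} = 0
g(1) = mex{} = 0
g(2) = mex{} = 0
g(3) = mex{} = 0
g(4) = mex{0} = 1
g(5) = mex{0} = 1
g(6) = mex{0} = 1
g(7) = mex{0} = 1
So g(7) = 1.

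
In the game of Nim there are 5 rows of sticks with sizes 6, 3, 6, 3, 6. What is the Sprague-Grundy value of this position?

Compute the nim-sum pairwise:
6 ⊕ 3 = 5
5 ⊕ 6 = 3
3 ⊕ 3 = 0
0 ⊕ 6 = 6

6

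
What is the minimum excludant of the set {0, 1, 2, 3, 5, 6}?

The values 0, 1, 2, 3 are all present; 4 is the first non-negative integer missing from the set.

4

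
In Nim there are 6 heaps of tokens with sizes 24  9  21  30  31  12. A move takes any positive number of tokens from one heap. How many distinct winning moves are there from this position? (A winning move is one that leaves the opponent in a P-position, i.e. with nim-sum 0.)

5

Nim-sum: 24 XOR 9 XOR 21 XOR 30 XOR 31 XOR 12 = 9.
The overall nim-sum is X = 9. A heap of size p has a winning move iff p XOR X < p (reduce it to p XOR X).
  24: 24 XOR 9 = 17 < 24 — winning move (to 17).
  9: 9 XOR 9 = 0 < 9 — winning move (to 0).
  21: 21 XOR 9 = 28 ≥ 21 — no move.
  30: 30 XOR 9 = 23 < 30 — winning move (to 23).
  31: 31 XOR 9 = 22 < 31 — winning move (to 22).
  12: 12 XOR 9 = 5 < 12 — winning move (to 5).
That gives 5 winning moves.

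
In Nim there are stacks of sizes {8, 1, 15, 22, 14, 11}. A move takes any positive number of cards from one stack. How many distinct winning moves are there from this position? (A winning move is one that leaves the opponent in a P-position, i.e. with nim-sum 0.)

Nim-sum: 8 ⊕ 1 ⊕ 15 ⊕ 22 ⊕ 14 ⊕ 11 = 21.
The overall nim-sum is X = 21. A stack of size p has a winning move iff p XOR X < p (reduce it to p XOR X).
  8: 8 XOR 21 = 29 ≥ 8 — no move.
  1: 1 XOR 21 = 20 ≥ 1 — no move.
  15: 15 XOR 21 = 26 ≥ 15 — no move.
  22: 22 XOR 21 = 3 < 22 — winning move (to 3).
  14: 14 XOR 21 = 27 ≥ 14 — no move.
  11: 11 XOR 21 = 30 ≥ 11 — no move.
That gives 1 winning move.

1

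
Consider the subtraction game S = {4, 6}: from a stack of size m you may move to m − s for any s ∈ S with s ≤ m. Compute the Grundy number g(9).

Build the Grundy sequence with g(k) = mex{g(k−s) : s ∈ {4, 6}, s ≤ k}:
k:     0  1  2  3  4  5  6  7  8  9
g(k):  0  0  0  0  1  1  1  1  2  2
So g(9) = 2.

2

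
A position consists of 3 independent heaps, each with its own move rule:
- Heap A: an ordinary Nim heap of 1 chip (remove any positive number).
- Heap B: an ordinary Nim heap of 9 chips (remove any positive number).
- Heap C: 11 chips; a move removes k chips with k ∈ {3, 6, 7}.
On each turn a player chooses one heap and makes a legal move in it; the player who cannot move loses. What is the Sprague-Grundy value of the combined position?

Heap A is a plain Nim heap of size 1, so its Grundy value is 1.
Heap B is a plain Nim heap of size 9, so its Grundy value is 9.
Build the Grundy sequence for heap C with g(k) = mex{g(k−s) : s ∈ {3, 6, 7}, s ≤ k}:
k:     0  1  2  3  4  5  6  7  8  9 10 11
g(k):  0  0  0  1  1  1  2  2  2  3  0  0
So g(11) = 0.
The value of a disjunctive sum is the nim-sum of the parts.
Combined value = 1 XOR 9 XOR 0 = 8.

8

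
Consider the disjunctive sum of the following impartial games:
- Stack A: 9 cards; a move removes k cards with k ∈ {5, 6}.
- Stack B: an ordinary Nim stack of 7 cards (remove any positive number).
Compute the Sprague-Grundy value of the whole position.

6

Grundy values for stack A (subtraction set {5, 6}):
g(0) = mex{} = 0
g(1) = mex{} = 0
g(2) = mex{} = 0
g(3) = mex{} = 0
g(4) = mex{} = 0
g(5) = mex{0} = 1
g(6) = mex{0} = 1
g(7) = mex{0} = 1
g(8) = mex{0} = 1
g(9) = mex{0} = 1
So g(9) = 1.
Stack B is a plain Nim stack of size 7, so its Grundy value is 7.
By the Sprague-Grundy theorem, the Grundy value of a sum of independent games is the XOR of the component values.
Combined value = 1 XOR 7 = 6.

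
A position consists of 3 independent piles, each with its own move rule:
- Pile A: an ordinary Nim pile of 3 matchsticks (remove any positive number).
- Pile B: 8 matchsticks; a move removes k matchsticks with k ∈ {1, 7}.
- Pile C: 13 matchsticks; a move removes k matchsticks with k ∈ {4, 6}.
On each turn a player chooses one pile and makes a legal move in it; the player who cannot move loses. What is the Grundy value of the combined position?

3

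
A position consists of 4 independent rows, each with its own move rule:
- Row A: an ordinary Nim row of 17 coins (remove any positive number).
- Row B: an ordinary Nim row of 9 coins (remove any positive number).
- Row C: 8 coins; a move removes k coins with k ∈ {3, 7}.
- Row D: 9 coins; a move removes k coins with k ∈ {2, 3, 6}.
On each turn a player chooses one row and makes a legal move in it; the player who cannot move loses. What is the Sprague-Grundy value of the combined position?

Row A is a plain Nim row of size 17, so its Grundy value is 17.
Row B is a plain Nim row of size 9, so its Grundy value is 9.
For row C, compute g(0), g(1), … with moves {3, 7}:
k:     0  1  2  3  4  5  6  7  8
g(k):  0  0  0  1  1  1  0  2  2
So g(8) = 2.
Build the Grundy sequence for row D with g(k) = mex{g(k−s) : s ∈ {2, 3, 6}, s ≤ k}:
k:     0  1  2  3  4  5  6  7  8  9
g(k):  0  0  1  1  2  0  3  1  2  0
So g(9) = 0.
The value of a disjunctive sum is the nim-sum of the parts.
Combined value = 17 XOR 9 XOR 2 XOR 0 = 26.

26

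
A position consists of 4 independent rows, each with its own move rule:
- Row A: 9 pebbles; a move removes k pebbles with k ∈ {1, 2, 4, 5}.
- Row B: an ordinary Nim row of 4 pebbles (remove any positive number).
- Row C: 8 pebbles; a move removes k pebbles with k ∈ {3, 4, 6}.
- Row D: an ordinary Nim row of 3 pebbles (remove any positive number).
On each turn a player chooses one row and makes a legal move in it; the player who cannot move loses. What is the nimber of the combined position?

5

For row A, compute g(0), g(1), … with moves {1, 2, 4, 5}:
k:     0  1  2  3  4  5  6  7  8  9
g(k):  0  1  2  0  1  2  0  1  2  0
So g(9) = 0.
Row B is a plain Nim row of size 4, so its Grundy value is 4.
Grundy values for row C (subtraction set {3, 4, 6}):
g(0) = mex{} = 0
g(1) = mex{} = 0
g(2) = mex{} = 0
g(3) = mex{0} = 1
g(4) = mex{0} = 1
g(5) = mex{0} = 1
g(6) = mex{0,1} = 2
g(7) = mex{0,1} = 2
g(8) = mex{0,1} = 2
So g(8) = 2.
Row D is a plain Nim row of size 3, so its Grundy value is 3.
By the Sprague-Grundy theorem, the Grundy value of a sum of independent games is the XOR of the component values.
Combined value = 0 ⊕ 4 ⊕ 2 ⊕ 3 = 5.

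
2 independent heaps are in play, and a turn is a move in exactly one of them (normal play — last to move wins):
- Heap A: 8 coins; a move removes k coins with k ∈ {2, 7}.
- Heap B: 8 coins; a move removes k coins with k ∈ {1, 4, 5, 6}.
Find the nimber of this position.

6

Grundy values for heap A (subtraction set {2, 7}):
g(0) = mex{} = 0
g(1) = mex{} = 0
g(2) = mex{0} = 1
g(3) = mex{0} = 1
g(4) = mex{1} = 0
g(5) = mex{1} = 0
g(6) = mex{0} = 1
g(7) = mex{0} = 1
g(8) = mex{0,1} = 2
So g(8) = 2.
For heap B, compute g(0), g(1), … with moves {1, 4, 5, 6}:
g(0) = mex{} = 0
g(1) = mex{0} = 1
g(2) = mex{1} = 0
g(3) = mex{0} = 1
g(4) = mex{0,1} = 2
g(5) = mex{0,1,2} = 3
g(6) = mex{0,1,3} = 2
g(7) = mex{0,1,2} = 3
g(8) = mex{0,1,2,3} = 4
So g(8) = 4.
The value of a disjunctive sum is the nim-sum of the parts.
Combined value = 2 XOR 4 = 6.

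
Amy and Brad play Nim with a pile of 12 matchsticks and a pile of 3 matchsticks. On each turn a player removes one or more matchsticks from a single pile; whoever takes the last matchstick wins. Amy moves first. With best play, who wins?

Nim-sum: 12 ⊕ 3 = 15.
The nim-sum is 15 ≠ 0, so this is an N-position: the player to move can win; Amy has a winning move.

Amy wins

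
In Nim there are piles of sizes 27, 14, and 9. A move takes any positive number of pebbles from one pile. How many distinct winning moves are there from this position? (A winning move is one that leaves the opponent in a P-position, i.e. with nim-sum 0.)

Compute the nim-sum pairwise:
27 XOR 14 = 21
21 XOR 9 = 28
The overall nim-sum is X = 28. A pile of size p has a winning move iff p XOR X < p (reduce it to p XOR X).
  27: 27 XOR 28 = 7 < 27 — winning move (to 7).
  14: 14 XOR 28 = 18 ≥ 14 — no move.
  9: 9 XOR 28 = 21 ≥ 9 — no move.
That gives 1 winning move.

1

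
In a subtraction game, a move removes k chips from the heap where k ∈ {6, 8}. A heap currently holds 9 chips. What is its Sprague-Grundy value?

1

Build the Grundy sequence with g(k) = mex{g(k−s) : s ∈ {6, 8}, s ≤ k}:
g(0) = mex{} = 0
g(1) = mex{} = 0
g(2) = mex{} = 0
g(3) = mex{} = 0
g(4) = mex{} = 0
g(5) = mex{} = 0
g(6) = mex{0} = 1
g(7) = mex{0} = 1
g(8) = mex{0} = 1
g(9) = mex{0} = 1
So g(9) = 1.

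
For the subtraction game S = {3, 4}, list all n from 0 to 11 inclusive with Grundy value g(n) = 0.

0, 1, 2, 7, 8, 9

Compute g(0), g(1), … for moves {3, 4}:
k:     0  1  2  3  4  5  6  7  8  9 10 11
g(k):  0  0  0  1  1  1  2  0  0  0  1  1
The P-positions (g = 0) in 0..11 are 0, 1, 2, 7, 8, 9.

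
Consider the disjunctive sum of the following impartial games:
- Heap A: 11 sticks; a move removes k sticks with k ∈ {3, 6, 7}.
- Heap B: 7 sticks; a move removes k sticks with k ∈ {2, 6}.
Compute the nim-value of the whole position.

Build the Grundy sequence for heap A with g(k) = mex{g(k−s) : s ∈ {3, 6, 7}, s ≤ k}:
k:     0  1  2  3  4  5  6  7  8  9 10 11
g(k):  0  0  0  1  1  1  2  2  2  3  0  0
So g(11) = 0.
Build the Grundy sequence for heap B with g(k) = mex{g(k−s) : s ∈ {2, 6}, s ≤ k}:
k:     0  1  2  3  4  5  6  7
g(k):  0  0  1  1  0  0  1  1
So g(7) = 1.
By the Sprague-Grundy theorem, the Grundy value of a sum of independent games is the XOR of the component values.
Combined value = 0 ⊕ 1 = 1.

1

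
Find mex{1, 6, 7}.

0

0 is not in the set, so the mex is 0.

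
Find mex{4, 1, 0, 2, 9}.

The values 0, 1, 2 are all present; 3 is the first non-negative integer missing from the set.

3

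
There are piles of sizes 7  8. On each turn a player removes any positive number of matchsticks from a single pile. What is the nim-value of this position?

15

Compute the nim-sum pairwise:
7 ⊕ 8 = 15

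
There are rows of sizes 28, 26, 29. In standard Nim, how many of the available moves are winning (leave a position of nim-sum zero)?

3

Write each in binary and XOR column by column:
  11100  (28)
  11010  (26)
  11101  (29)
  -----
  11011  (27)
The overall nim-sum is X = 27. A row of size p has a winning move iff p XOR X < p (reduce it to p XOR X).
  28: 28 XOR 27 = 7 < 28 — winning move (to 7).
  26: 26 XOR 27 = 1 < 26 — winning move (to 1).
  29: 29 XOR 27 = 6 < 29 — winning move (to 6).
That gives 3 winning moves.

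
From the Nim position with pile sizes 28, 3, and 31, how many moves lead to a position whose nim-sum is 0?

Bitwise XOR of the heap sizes:
  11100  (28)
  00011  (3)
  11111  (31)
  -----
  00000  (0)
The nim-sum is already 0, so every move leaves a nonzero nim-sum — there are no winning moves.

0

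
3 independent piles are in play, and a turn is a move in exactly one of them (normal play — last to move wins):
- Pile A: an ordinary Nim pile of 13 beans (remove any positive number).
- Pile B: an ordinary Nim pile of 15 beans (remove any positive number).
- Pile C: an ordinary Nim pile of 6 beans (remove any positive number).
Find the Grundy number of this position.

4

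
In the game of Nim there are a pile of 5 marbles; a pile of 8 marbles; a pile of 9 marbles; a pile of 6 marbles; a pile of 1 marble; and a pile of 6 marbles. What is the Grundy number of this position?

5

Nim-sum: 5 ^ 8 ^ 9 ^ 6 ^ 1 ^ 6 = 5.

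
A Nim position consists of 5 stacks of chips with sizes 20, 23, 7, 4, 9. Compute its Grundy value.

9

Compute the nim-sum pairwise:
20 ⊕ 23 = 3
3 ⊕ 7 = 4
4 ⊕ 4 = 0
0 ⊕ 9 = 9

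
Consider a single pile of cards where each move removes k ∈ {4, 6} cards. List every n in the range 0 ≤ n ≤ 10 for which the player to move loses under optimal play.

0, 1, 2, 3, 10

Build the Grundy sequence with g(k) = mex{g(k−s) : s ∈ {4, 6}, s ≤ k}:
g(0) = mex{} = 0
g(1) = mex{} = 0
g(2) = mex{} = 0
g(3) = mex{} = 0
g(4) = mex{0} = 1
g(5) = mex{0} = 1
g(6) = mex{0} = 1
g(7) = mex{0} = 1
g(8) = mex{0,1} = 2
g(9) = mex{0,1} = 2
g(10) = mex{1} = 0
The P-positions (g = 0) in 0..10 are 0, 1, 2, 3, 10.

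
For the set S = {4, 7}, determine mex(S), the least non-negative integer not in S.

0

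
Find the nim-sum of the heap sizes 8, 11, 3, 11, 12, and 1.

Nim-sum: 8 XOR 11 XOR 3 XOR 11 XOR 12 XOR 1 = 6.

6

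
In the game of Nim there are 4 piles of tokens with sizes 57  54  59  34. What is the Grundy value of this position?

Compute the nim-sum pairwise:
57 ^ 54 = 15
15 ^ 59 = 52
52 ^ 34 = 22

22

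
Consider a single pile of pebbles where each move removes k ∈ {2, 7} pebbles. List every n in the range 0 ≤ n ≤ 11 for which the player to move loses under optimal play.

Build the Grundy sequence with g(k) = mex{g(k−s) : s ∈ {2, 7}, s ≤ k}:
k:     0  1  2  3  4  5  6  7  8  9 10 11
g(k):  0  0  1  1  0  0  1  1  2  0  0  1
The P-positions (g = 0) in 0..11 are 0, 1, 4, 5, 9, 10.

0, 1, 4, 5, 9, 10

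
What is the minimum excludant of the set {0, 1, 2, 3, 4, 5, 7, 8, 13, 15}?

The values 0, 1, 2, 3, 4, 5 are all present; 6 is the first non-negative integer missing from the set.

6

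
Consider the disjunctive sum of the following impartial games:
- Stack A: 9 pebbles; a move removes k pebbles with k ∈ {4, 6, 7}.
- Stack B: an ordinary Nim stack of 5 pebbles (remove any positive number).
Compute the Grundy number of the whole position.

7

For stack A, compute g(0), g(1), … with moves {4, 6, 7}:
g(0) = mex{} = 0
g(1) = mex{} = 0
g(2) = mex{} = 0
g(3) = mex{} = 0
g(4) = mex{0} = 1
g(5) = mex{0} = 1
g(6) = mex{0} = 1
g(7) = mex{0} = 1
g(8) = mex{0,1} = 2
g(9) = mex{0,1} = 2
So g(9) = 2.
Stack B is a plain Nim stack of size 5, so its Grundy value is 5.
The value of a disjunctive sum is the nim-sum of the parts.
Combined value = 2 ⊕ 5 = 7.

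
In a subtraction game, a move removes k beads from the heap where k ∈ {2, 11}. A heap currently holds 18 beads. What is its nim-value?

Build the Grundy sequence with g(k) = mex{g(k−s) : s ∈ {2, 11}, s ≤ k}:
k:     0  1  2  3  4  5  6  7  8  9 10 11 12 13 14 15 16 17 18
g(k):  0  0  1  1  0  0  1  1  0  0  1  1  2  0  0  1  1  0  0
So g(18) = 0.

0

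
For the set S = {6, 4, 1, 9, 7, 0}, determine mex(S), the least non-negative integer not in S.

2

The values 0, 1 are all present; 2 is the first non-negative integer missing from the set.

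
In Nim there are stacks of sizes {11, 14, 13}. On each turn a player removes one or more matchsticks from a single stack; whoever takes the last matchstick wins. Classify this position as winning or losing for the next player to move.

Nim-sum: 11 XOR 14 XOR 13 = 8.
The nim-sum is 8 ≠ 0, so this is an N-position: the player to move can win.

Winning position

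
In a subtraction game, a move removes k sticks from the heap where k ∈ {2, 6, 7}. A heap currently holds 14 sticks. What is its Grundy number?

Grundy values for subtraction set {2, 6, 7}:
k:     0  1  2  3  4  5  6  7  8  9 10 11 12 13 14
g(k):  0  0  1  1  0  0  1  1  2  0  3  1  2  0  0
So g(14) = 0.

0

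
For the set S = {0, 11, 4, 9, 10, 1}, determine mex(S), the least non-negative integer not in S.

The values 0, 1 are all present; 2 is the first non-negative integer missing from the set.

2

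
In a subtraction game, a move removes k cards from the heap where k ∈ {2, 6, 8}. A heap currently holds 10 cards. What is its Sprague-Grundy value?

3

Grundy values for subtraction set {2, 6, 8}:
k:     0  1  2  3  4  5  6  7  8  9 10
g(k):  0  0  1  1  0  0  1  1  2  2  3
So g(10) = 3.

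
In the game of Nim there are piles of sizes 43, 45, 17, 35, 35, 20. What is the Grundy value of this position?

In binary:
  101011  (43)
  101101  (45)
  010001  (17)
  100011  (35)
  100011  (35)
  010100  (20)
  ------
  000011  (3)

3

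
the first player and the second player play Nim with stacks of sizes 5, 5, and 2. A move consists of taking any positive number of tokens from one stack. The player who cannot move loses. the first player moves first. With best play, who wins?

the first player wins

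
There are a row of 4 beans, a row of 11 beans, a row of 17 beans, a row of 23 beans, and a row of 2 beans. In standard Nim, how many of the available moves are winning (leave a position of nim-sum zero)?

Write each in binary and XOR column by column:
  00100  (4)
  01011  (11)
  10001  (17)
  10111  (23)
  00010  (2)
  -----
  01011  (11)
The overall nim-sum is X = 11. A row of size p has a winning move iff p XOR X < p (reduce it to p XOR X).
  4: 4 XOR 11 = 15 ≥ 4 — no move.
  11: 11 XOR 11 = 0 < 11 — winning move (to 0).
  17: 17 XOR 11 = 26 ≥ 17 — no move.
  23: 23 XOR 11 = 28 ≥ 23 — no move.
  2: 2 XOR 11 = 9 ≥ 2 — no move.
That gives 1 winning move.

1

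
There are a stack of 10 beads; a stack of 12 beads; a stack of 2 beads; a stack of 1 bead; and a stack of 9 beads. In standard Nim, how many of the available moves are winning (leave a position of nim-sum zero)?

3

Nim-sum: 10 ^ 12 ^ 2 ^ 1 ^ 9 = 12.
The overall nim-sum is X = 12. A stack of size p has a winning move iff p XOR X < p (reduce it to p XOR X).
  10: 10 XOR 12 = 6 < 10 — winning move (to 6).
  12: 12 XOR 12 = 0 < 12 — winning move (to 0).
  2: 2 XOR 12 = 14 ≥ 2 — no move.
  1: 1 XOR 12 = 13 ≥ 1 — no move.
  9: 9 XOR 12 = 5 < 9 — winning move (to 5).
That gives 3 winning moves.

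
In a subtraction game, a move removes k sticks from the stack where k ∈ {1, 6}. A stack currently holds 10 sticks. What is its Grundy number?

1

Build the Grundy sequence with g(k) = mex{g(k−s) : s ∈ {1, 6}, s ≤ k}:
g(0) = mex{} = 0
g(1) = mex{0} = 1
g(2) = mex{1} = 0
g(3) = mex{0} = 1
g(4) = mex{1} = 0
g(5) = mex{0} = 1
g(6) = mex{0,1} = 2
g(7) = mex{1,2} = 0
g(8) = mex{0} = 1
g(9) = mex{1} = 0
g(10) = mex{0} = 1
So g(10) = 1.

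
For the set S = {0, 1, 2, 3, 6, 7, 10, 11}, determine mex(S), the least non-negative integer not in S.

The values 0, 1, 2, 3 are all present; 4 is the first non-negative integer missing from the set.

4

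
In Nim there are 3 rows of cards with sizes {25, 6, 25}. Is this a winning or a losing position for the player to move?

Winning position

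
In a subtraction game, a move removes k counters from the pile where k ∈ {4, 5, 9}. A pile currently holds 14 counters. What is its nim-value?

Compute g(0), g(1), … for moves {4, 5, 9}:
g(0) = mex{} = 0
g(1) = mex{} = 0
g(2) = mex{} = 0
g(3) = mex{} = 0
g(4) = mex{0} = 1
g(5) = mex{0} = 1
g(6) = mex{0} = 1
g(7) = mex{0} = 1
g(8) = mex{0,1} = 2
g(9) = mex{0,1} = 2
g(10) = mex{0,1} = 2
g(11) = mex{0,1} = 2
g(12) = mex{0,1,2} = 3
g(13) = mex{1,2} = 0
g(14) = mex{1,2} = 0
So g(14) = 0.

0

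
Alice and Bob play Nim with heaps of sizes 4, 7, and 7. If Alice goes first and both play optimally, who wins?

Nim-sum: 4 XOR 7 XOR 7 = 4.
The nim-sum is 4 ≠ 0, so this is an N-position: the player to move can win; Alice has a winning move.

Alice wins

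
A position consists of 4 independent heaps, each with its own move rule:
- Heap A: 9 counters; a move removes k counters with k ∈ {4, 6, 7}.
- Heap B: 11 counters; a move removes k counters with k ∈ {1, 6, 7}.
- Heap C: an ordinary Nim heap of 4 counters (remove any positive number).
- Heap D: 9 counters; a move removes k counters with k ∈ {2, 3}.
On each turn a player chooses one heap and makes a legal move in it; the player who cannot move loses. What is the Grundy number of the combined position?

7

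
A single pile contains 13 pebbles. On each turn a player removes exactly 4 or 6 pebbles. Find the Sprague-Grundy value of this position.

Grundy values for subtraction set {4, 6}:
g(0) = mex{} = 0
g(1) = mex{} = 0
g(2) = mex{} = 0
g(3) = mex{} = 0
g(4) = mex{0} = 1
g(5) = mex{0} = 1
g(6) = mex{0} = 1
g(7) = mex{0} = 1
g(8) = mex{0,1} = 2
g(9) = mex{0,1} = 2
g(10) = mex{1} = 0
g(11) = mex{1} = 0
g(12) = mex{1,2} = 0
g(13) = mex{1,2} = 0
So g(13) = 0.

0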